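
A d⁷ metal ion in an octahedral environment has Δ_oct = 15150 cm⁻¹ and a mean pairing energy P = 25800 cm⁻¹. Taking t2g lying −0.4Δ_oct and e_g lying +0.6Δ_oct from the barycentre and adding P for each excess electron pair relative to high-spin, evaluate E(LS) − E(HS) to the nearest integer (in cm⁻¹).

10650

High-spin: t2g^5 e_g^2, CFSE = -0.8Δ_oct = -12120 cm⁻¹.
For low-spin the configuration is t2g^6 e_g^1: orbital energy -1.8 × 15150 = -27270 cm⁻¹, and 1 additional pair relative to high-spin adds 25800 cm⁻¹, giving -1470 cm⁻¹.
E(LS) − E(HS) = -1470 − (-12120) = 10650 cm⁻¹.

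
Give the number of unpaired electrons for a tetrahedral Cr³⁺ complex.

Cr³⁺: group 6, so d-count = 6 − 3 = 3.
Tetrahedral splitting is small, so the complex is high-spin.
Configuration: e² t₂¹, giving 3 unpaired electrons.

3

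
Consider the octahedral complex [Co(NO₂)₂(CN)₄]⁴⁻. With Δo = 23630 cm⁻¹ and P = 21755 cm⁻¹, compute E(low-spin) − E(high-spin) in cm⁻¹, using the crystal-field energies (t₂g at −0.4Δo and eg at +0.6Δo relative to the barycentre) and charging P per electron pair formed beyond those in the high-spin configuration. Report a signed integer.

Ligand charges: 2×(-1) from NO₂⁻ and 4×(-1) from CN⁻ sum to -6; with overall charge -4, Co is +2.
Group 9 minus oxidation state +2 gives a d⁷ configuration for Co²⁺.
High-spin: t₂g⁵ eg², CFSE = -0.8Δo = -18904 cm⁻¹.
For low-spin the configuration is t₂g⁶ eg¹: orbital energy -1.8 × 23630 = -42534 cm⁻¹, and 1 additional pair relative to high-spin adds 21755 cm⁻¹, giving -20779 cm⁻¹.
The difference is -20779 − (-18904) = -1875 cm⁻¹, so low-spin lies lower.

-1875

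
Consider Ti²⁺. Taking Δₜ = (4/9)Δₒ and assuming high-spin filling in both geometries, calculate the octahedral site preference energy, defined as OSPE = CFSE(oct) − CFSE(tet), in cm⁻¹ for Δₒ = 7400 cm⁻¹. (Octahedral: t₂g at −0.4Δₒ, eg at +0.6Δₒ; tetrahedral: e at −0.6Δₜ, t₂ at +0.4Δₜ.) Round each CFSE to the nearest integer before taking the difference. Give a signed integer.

Ti²⁺: group 4, so d-count = 4 − 2 = 2.
In an octahedral site d² (HS) is t₂g² eg⁰, giving CFSE(oct) = -0.8Δₒ = -5920 cm⁻¹.
In a tetrahedral site the filling is e² t₂⁰: CFSE(tet) = -1.2Δₜ = -1.2 × (4/9)(7400) = -3947 cm⁻¹.
OSPE = -5920 − (-3947) = -1973 cm⁻¹.

-1973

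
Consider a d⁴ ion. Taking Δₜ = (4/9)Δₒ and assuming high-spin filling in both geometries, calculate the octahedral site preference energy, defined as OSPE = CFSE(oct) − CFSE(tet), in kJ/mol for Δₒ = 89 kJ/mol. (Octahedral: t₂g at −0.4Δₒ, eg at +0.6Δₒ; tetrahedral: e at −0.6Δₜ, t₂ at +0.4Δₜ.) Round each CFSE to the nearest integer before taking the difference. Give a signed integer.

Octahedral (high-spin): t2g^3 e_g^1, CFSE = 3(−0.4) + 1(+0.6) = -0.6Δₒ = -0.6 × 89 = -53 kJ/mol.
Tetrahedral e^2 t2^2 gives -0.4Δₜ = -0.4 × (4/9) × 89 = -16 kJ/mol.
OSPE = CFSE(oct) − CFSE(tet) = -53 − (-16) = -37 kJ/mol.

-37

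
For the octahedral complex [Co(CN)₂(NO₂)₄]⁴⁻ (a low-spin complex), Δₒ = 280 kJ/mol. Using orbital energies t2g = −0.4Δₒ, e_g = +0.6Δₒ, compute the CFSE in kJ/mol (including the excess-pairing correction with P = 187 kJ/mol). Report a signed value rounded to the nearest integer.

Ligand charges: 2×(-1) from CN⁻ and 4×(-1) from NO₂⁻ sum to -6; with overall charge -4, Co is +2.
Group 9 minus oxidation state +2 gives a d⁷ configuration for Co²⁺.
The d⁷ electrons fill as t2g^6 e_g^1.
CFSE(orbital) = 6×(-0.4Δₒ) + 1×(0.6Δₒ) = -1.8Δₒ; with Δₒ = 280 kJ/mol that is -504 kJ/mol.
Relative to high-spin t2g^5 e_g^2 (2 paired), the low-spin configuration has 1 additional pair, contributing +1 × 187 = +187 kJ/mol.
Combining: -504 + 187 = -317 kJ/mol.

-317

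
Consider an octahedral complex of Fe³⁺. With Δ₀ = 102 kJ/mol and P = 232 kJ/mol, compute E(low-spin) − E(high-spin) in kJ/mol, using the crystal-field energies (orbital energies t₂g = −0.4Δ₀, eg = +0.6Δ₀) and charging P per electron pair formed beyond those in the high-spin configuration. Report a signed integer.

Fe³⁺: group 8, so d-count = 8 − 3 = 5.
High-spin d⁵ fills as t₂g³ eg² with CFSE 3(−0.4) + 2(+0.6) = 0.0Δ₀ = 0 kJ/mol.
For low-spin the configuration is t₂g⁵ eg⁰: orbital energy -2.0 × 102 = -204 kJ/mol, and 2 additional pairs relative to high-spin add 464 kJ/mol, giving 260 kJ/mol.
The difference is 260 − (0) = 260 kJ/mol, so high-spin lies lower.

260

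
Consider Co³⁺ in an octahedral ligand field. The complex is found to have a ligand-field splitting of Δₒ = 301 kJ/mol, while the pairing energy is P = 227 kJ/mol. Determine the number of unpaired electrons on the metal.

0

Co³⁺: group 9, so d-count = 9 − 3 = 6.
Δₒ > P, so pairing is preferred: the ground state is low-spin.
Configuration: t₂g⁶ eg⁰.
Unpaired electrons: 0.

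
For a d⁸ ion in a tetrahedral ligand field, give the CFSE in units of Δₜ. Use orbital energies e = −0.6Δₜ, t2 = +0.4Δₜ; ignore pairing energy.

-0.8 Δₜ

Tetrahedral fields are weak (Δₜ ≈ 4/9 Δₒ), so electrons fill high-spin.
Configuration: e^4 t2^4.
CFSE = 4(-0.6Δₜ) + 4(0.4Δₜ) = -2.4Δₜ + 1.6Δₜ = -0.8Δₜ.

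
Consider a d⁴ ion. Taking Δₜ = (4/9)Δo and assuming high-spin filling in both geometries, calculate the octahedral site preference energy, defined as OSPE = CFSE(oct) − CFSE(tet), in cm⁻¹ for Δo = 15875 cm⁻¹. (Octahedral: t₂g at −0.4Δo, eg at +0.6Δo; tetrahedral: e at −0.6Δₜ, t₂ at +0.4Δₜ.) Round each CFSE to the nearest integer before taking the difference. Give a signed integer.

-6703

In an octahedral site d⁴ (HS) is t₂g³ eg¹, giving CFSE(oct) = -0.6Δo = -9525 cm⁻¹.
Tetrahedral: e² t₂², CFSE = 2(−0.6) + 2(+0.4) = -0.4Δₜ = -0.4 × (4/9) × 15875 = -2822 cm⁻¹.
Subtracting, OSPE = -9525 − (-2822) = -6703 cm⁻¹.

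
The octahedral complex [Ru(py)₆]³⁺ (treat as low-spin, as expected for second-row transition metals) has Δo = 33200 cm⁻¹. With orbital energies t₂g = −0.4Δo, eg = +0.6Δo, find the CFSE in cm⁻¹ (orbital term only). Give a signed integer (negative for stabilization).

py is neutral, so the +3 overall charge sits on Ru: oxidation state +3.
Ru is in group 8, so Ru³⁺ is d⁵ (8 − 3 = 5).
The d⁵ electrons fill as t₂g⁵ eg⁰.
The orbital stabilization is -2.0Δo = -2.0 × 33200 = -66400 cm⁻¹.

-66400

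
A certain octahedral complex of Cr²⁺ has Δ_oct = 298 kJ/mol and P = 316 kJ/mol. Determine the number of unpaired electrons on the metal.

Cr is in group 6, so Cr²⁺ is d⁴ (6 − 2 = 4).
With Δ_oct < P the complex is high-spin.
That gives t2g^3 e_g^1.
Unpaired electrons: 4.

4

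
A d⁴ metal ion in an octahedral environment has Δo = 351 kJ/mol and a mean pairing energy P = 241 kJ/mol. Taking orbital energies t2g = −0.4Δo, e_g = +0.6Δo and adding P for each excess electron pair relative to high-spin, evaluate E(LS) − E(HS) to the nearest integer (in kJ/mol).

-110

In the high-spin limit (t2g^3 e_g^1) the orbital term is -0.6Δo = -211 kJ/mol, with no excess pairing.
For low-spin the configuration is t2g^4 e_g^0: orbital energy -1.6 × 351 = -562 kJ/mol, and 1 additional pair relative to high-spin adds 241 kJ/mol, giving -321 kJ/mol.
E(LS) − E(HS) = -321 − (-211) = -110 kJ/mol.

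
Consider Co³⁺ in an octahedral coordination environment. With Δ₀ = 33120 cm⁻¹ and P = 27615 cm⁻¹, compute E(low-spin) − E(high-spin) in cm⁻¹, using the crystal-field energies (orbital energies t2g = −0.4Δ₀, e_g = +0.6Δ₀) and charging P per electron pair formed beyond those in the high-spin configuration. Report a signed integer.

Co is in group 9, so Co³⁺ is d⁶ (9 − 3 = 6).
In the high-spin limit (t2g^4 e_g^2) the orbital term is -0.4Δ₀ = -13248 cm⁻¹, with no excess pairing.
For low-spin the configuration is t2g^6 e_g^0: orbital energy -2.4 × 33120 = -79488 cm⁻¹, and 2 additional pairs relative to high-spin add 55230 cm⁻¹, giving -24258 cm⁻¹.
The difference is -24258 − (-13248) = -11010 cm⁻¹, so low-spin lies lower.

-11010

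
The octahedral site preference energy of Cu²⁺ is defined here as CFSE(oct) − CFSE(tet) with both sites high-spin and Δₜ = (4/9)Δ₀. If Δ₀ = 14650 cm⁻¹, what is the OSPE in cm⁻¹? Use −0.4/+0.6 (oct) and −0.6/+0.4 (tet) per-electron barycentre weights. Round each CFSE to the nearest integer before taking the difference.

Cu²⁺: group 11, so d-count = 11 − 2 = 9.
Octahedral (high-spin): t₂g⁶ eg³, CFSE = 6(−0.4) + 3(+0.6) = -0.6Δ₀ = -0.6 × 14650 = -8790 cm⁻¹.
Tetrahedral: e⁴ t₂⁵, CFSE = 4(−0.6) + 5(+0.4) = -0.4Δₜ = -0.4 × (4/9) × 14650 = -2604 cm⁻¹.
OSPE = -8790 − (-2604) = -6186 cm⁻¹.

-6186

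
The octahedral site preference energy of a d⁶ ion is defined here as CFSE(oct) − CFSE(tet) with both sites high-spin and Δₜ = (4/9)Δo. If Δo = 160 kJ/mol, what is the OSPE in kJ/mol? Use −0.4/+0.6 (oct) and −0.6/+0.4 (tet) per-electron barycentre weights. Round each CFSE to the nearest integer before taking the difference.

Octahedral (high-spin): t₂g⁴ eg², CFSE = 4(−0.4) + 2(+0.6) = -0.4Δo = -0.4 × 160 = -64 kJ/mol.
In a tetrahedral site the filling is e³ t₂³: CFSE(tet) = -0.6Δₜ = -0.6 × (4/9)(160) = -43 kJ/mol.
OSPE = -64 − (-43) = -21 kJ/mol.

-21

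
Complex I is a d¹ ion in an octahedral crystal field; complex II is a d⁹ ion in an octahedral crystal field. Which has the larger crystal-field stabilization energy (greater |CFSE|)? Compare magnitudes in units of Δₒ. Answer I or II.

II

I: t₂g¹ eg⁰, CFSE = -0.4Δₒ.
II: For octahedral d⁹ the high- and low-spin configurations coincide; t2g^6 e_g^3, CFSE = -0.6Δₒ.
So II has the larger |CFSE|.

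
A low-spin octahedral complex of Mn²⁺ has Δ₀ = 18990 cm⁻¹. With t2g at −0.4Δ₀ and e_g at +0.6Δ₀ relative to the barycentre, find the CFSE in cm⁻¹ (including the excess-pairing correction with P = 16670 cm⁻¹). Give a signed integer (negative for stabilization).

Mn is in group 7, so Mn²⁺ is d⁵ (7 − 2 = 5).
Electron filling gives t2g^5 e_g^0.
The orbital stabilization is -2.0Δ₀ = -2.0 × 18990 = -37980 cm⁻¹.
High-spin d⁵ would be t2g^3 e_g^2 with 0 pairs; low-spin has 2, so 2 excess pairs cost +2P = +33340 cm⁻¹.
Combining: -37980 + 33340 = -4640 cm⁻¹.

-4640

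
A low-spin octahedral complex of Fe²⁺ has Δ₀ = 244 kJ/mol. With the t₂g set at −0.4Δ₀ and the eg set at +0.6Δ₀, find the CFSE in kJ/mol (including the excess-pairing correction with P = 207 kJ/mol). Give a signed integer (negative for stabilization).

-172

Group 8 minus oxidation state +2 gives a d⁶ configuration for Fe²⁺.
Electron filling gives t₂g⁶ eg⁰.
The orbital stabilization is -2.4Δ₀ = -2.4 × 244 = -586 kJ/mol.
Pairing penalty: 3 pairs vs 1 in the high-spin reference → 2 extra × P = 414 kJ/mol.
Combining: -586 + 414 = -172 kJ/mol.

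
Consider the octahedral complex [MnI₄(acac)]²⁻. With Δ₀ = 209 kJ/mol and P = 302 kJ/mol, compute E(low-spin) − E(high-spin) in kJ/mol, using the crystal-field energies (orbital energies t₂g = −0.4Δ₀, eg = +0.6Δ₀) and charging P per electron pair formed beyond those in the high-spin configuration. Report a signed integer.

93

Ligand charges: 4×(-1) from I⁻ and 1×(-1) from acac⁻ sum to -5; with overall charge -2, Mn is +3.
Mn is in group 7, so Mn³⁺ is d⁴ (7 − 3 = 4).
High-spin: t₂g³ eg¹, CFSE = -0.6Δ₀ = -125 kJ/mol.
Low-spin t₂g⁴ eg⁰ gives -1.6Δ₀ = -334 kJ/mol, but forming 1 extra pair costs 1P = 302 kJ/mol, so E(LS) = -334 + 302 = -32 kJ/mol.
E(LS) − E(HS) = -32 − (-125) = 93 kJ/mol.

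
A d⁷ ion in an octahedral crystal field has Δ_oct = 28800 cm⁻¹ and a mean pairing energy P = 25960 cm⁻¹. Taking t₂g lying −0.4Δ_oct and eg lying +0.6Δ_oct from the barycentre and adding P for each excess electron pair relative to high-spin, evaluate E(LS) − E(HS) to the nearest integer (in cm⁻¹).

-2840

High-spin d⁷ fills as t₂g⁵ eg² with CFSE 5(−0.4) + 2(+0.6) = -0.8Δ_oct = -23040 cm⁻¹.
For low-spin the configuration is t₂g⁶ eg¹: orbital energy -1.8 × 28800 = -51840 cm⁻¹, and 1 additional pair relative to high-spin adds 25960 cm⁻¹, giving -25880 cm⁻¹.
E(LS) − E(HS) = -25880 − (-23040) = -2840 cm⁻¹.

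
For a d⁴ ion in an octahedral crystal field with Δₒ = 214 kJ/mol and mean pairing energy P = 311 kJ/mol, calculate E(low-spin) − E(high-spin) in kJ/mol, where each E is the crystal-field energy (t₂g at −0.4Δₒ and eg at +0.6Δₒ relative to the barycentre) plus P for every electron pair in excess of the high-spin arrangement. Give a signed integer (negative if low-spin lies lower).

97

High-spin d⁴ fills as t₂g³ eg¹ with CFSE 3(−0.4) + 1(+0.6) = -0.6Δₒ = -128 kJ/mol.
Low-spin t₂g⁴ eg⁰ gives -1.6Δₒ = -342 kJ/mol, but forming 1 extra pair costs 1P = 311 kJ/mol, so E(LS) = -342 + 311 = -31 kJ/mol.
The difference is -31 − (-128) = 97 kJ/mol, so high-spin lies lower.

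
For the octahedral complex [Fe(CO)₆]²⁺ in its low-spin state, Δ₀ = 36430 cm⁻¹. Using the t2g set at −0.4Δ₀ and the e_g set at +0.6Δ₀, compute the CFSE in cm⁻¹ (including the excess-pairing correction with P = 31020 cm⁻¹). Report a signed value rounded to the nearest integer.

CO is neutral, so the +2 overall charge sits on Fe: oxidation state +2.
Fe is in group 8, so Fe²⁺ is d⁶ (8 − 2 = 6).
Configuration: t2g^6 e_g^0.
Orbital CFSE = 6(-0.4) + 0(0.6) = -2.4Δ₀ = -2.4 × 36430 = -87432 cm⁻¹.
Relative to high-spin t2g^4 e_g^2 (1 paired), the low-spin configuration has 2 additional pairs, contributing +2 × 31020 = +62040 cm⁻¹.
Net CFSE = -87432 + 62040 = -25392 cm⁻¹.

-25392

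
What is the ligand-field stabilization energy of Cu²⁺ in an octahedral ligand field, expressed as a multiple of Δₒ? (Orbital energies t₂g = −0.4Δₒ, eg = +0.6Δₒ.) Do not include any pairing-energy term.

Group 11 minus oxidation state +2 gives a d⁹ configuration for Cu²⁺.
For octahedral d⁹ the high- and low-spin configurations coincide.
Configuration: t₂g⁶ eg³.
CFSE = 6(-0.4Δₒ) + 3(0.6Δₒ) = -2.4Δₒ + 1.8Δₒ = -0.6Δₒ.

-0.6 Δₒ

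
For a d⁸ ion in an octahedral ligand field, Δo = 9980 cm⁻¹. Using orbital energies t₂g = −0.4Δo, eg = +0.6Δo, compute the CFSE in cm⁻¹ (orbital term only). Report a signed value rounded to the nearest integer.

-11976

For octahedral d⁸ the high- and low-spin configurations coincide.
The d⁸ electrons fill as t₂g⁶ eg².
CFSE(orbital) = 6×(-0.4Δo) + 2×(0.6Δo) = -1.2Δo; with Δo = 9980 cm⁻¹ that is -11976 cm⁻¹.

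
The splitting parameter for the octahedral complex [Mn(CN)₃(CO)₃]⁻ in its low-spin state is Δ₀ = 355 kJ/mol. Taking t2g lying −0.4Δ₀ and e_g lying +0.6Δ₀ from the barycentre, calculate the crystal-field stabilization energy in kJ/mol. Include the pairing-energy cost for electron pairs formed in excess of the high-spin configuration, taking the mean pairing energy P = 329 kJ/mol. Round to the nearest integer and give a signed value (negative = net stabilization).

Ligand charges: 3×(-1) from CN⁻ and 3×(+0) from CO sum to -3; with overall charge -1, Mn is +2.
Mn²⁺: group 7, so d-count = 7 − 2 = 5.
Electron filling gives t2g^5 e_g^0.
The orbital stabilization is -2.0Δ₀ = -2.0 × 355 = -710 kJ/mol.
High-spin d⁵ would be t2g^3 e_g^2 with 0 pairs; low-spin has 2, so 2 excess pairs cost +2P = +658 kJ/mol.
Net CFSE = -710 + 658 = -52 kJ/mol.

-52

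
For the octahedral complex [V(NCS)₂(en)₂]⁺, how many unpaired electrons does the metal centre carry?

Ligand charges: 2×(-1) from NCS⁻ and 2×(+0) from en sum to -2; with overall charge +1, V is +3.
V³⁺: group 5, so d-count = 5 − 3 = 2.
Configuration: t₂g² eg⁰, giving 2 unpaired electrons.

2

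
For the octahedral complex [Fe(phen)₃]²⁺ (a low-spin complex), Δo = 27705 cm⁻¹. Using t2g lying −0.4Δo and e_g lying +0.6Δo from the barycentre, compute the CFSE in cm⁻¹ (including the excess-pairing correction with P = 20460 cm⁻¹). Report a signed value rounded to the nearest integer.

-25572

phen is neutral, so the +2 overall charge sits on Fe: oxidation state +2.
Fe is in group 8, so Fe²⁺ is d⁶ (8 − 2 = 6).
Electron filling gives t2g^6 e_g^0.
Orbital CFSE = 6(-0.4) + 0(0.6) = -2.4Δo = -2.4 × 27705 = -66492 cm⁻¹.
Pairing penalty: 3 pairs vs 1 in the high-spin reference → 2 extra × P = 40920 cm⁻¹.
Combining: -66492 + 40920 = -25572 cm⁻¹.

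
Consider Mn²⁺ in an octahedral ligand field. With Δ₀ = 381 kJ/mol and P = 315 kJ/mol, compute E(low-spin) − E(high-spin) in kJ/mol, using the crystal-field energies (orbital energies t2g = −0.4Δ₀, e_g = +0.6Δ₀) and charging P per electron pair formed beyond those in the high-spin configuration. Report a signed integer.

Mn is in group 7, so Mn²⁺ is d⁵ (7 − 2 = 5).
High-spin d⁵ fills as t2g^3 e_g^2 with CFSE 3(−0.4) + 2(+0.6) = 0.0Δ₀ = 0 kJ/mol.
Low-spin t2g^5 e_g^0 gives -2.0Δ₀ = -762 kJ/mol, but forming 2 extra pairs costs 2P = 630 kJ/mol, so E(LS) = -762 + 630 = -132 kJ/mol.
Thus E(LS) − E(HS) = -132 kJ/mol.

-132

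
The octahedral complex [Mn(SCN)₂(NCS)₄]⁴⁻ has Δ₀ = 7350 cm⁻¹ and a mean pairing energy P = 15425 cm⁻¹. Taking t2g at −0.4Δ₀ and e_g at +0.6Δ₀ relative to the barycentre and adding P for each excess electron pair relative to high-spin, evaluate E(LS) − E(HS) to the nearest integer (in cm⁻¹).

Ligand charges: 2×(-1) from SCN⁻ and 4×(-1) from NCS⁻ sum to -6; with overall charge -4, Mn is +2.
Mn²⁺: group 7, so d-count = 7 − 2 = 5.
High-spin: t2g^3 e_g^2, CFSE = 0.0Δ₀ = 0 cm⁻¹.
Low-spin: t2g^5 e_g^0, orbital CFSE = -2.0Δ₀ = -14700 cm⁻¹; plus 2 excess pairs × P = +30850 cm⁻¹; total 16150 cm⁻¹.
Thus E(LS) − E(HS) = 16150 cm⁻¹.

16150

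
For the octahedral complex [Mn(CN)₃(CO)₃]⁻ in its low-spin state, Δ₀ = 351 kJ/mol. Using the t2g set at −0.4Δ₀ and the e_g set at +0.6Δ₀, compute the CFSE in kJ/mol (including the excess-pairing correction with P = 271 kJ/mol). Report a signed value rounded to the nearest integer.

-160

Ligand charges: 3×(-1) from CN⁻ and 3×(+0) from CO sum to -3; with overall charge -1, Mn is +2.
Mn sits in group 7; removing 2 electrons leaves Mn²⁺ with 7 − 2 = 5 d electrons.
The d⁵ electrons fill as t2g^5 e_g^0.
Orbital CFSE = 5(-0.4) + 0(0.6) = -2.0Δ₀ = -2.0 × 351 = -702 kJ/mol.
High-spin d⁵ would be t2g^3 e_g^2 with 0 pairs; low-spin has 2, so 2 excess pairs cost +2P = +542 kJ/mol.
Combining: -702 + 542 = -160 kJ/mol.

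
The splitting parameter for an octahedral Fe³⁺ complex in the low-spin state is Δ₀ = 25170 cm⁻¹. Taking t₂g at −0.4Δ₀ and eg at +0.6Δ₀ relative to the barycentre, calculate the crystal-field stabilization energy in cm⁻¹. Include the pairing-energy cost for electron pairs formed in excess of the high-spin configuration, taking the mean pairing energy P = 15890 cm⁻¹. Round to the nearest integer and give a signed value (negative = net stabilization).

Group 8 minus oxidation state +3 gives a d⁵ configuration for Fe³⁺.
Configuration: t₂g⁵ eg⁰.
The orbital stabilization is -2.0Δ₀ = -2.0 × 25170 = -50340 cm⁻¹.
Pairing penalty: 2 pairs vs 0 in the high-spin reference → 2 extra × P = 31780 cm⁻¹.
Combining: -50340 + 31780 = -18560 cm⁻¹.

-18560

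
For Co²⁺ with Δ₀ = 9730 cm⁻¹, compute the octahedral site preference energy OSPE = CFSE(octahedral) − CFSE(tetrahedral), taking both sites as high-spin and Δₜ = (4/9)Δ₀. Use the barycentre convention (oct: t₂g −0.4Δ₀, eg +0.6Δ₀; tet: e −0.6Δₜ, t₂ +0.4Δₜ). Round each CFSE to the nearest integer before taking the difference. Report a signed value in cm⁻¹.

-2595

Co²⁺: group 9, so d-count = 9 − 2 = 7.
In an octahedral site d⁷ (HS) is t2g^5 e_g^2, giving CFSE(oct) = -0.8Δ₀ = -7784 cm⁻¹.
In a tetrahedral site the filling is e^4 t2^3: CFSE(tet) = -1.2Δₜ = -1.2 × (4/9)(9730) = -5189 cm⁻¹.
Subtracting, OSPE = -7784 − (-5189) = -2595 cm⁻¹.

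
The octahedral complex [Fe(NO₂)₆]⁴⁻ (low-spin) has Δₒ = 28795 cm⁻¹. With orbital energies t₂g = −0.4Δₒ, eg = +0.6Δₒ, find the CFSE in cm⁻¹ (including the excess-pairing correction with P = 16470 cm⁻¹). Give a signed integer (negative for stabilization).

-36168

Each NO₂⁻ contributes -1; 6 × (-1) = -6. With overall charge -4, Fe is in the +2 oxidation state.
Group 8 minus oxidation state +2 gives a d⁶ configuration for Fe²⁺.
The d⁶ electrons fill as t₂g⁶ eg⁰.
Orbital CFSE = 6(-0.4) + 0(0.6) = -2.4Δₒ = -2.4 × 28795 = -69108 cm⁻¹.
High-spin d⁶ would be t₂g⁴ eg² with 1 pair; low-spin has 3, so 2 excess pairs cost +2P = +32940 cm⁻¹.
Combining: -69108 + 32940 = -36168 cm⁻¹.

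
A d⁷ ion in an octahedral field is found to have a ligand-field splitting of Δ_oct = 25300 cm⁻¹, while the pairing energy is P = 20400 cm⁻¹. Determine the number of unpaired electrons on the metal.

Here Δ_oct > P (25300 > 20400), so the low-spin state is favoured.
That gives t₂g⁶ eg¹.
Unpaired electrons: 1.

1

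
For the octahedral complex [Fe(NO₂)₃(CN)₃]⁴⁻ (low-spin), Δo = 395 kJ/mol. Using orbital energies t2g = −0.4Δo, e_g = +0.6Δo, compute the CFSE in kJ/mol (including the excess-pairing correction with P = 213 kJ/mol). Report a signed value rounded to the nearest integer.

Ligand charges: 3×(-1) from NO₂⁻ and 3×(-1) from CN⁻ sum to -6; with overall charge -4, Fe is +2.
Fe is in group 8, so Fe²⁺ is d⁶ (8 − 2 = 6).
Electron filling gives t2g^6 e_g^0.
Orbital CFSE = 6(-0.4) + 0(0.6) = -2.4Δo = -2.4 × 395 = -948 kJ/mol.
Pairing penalty: 3 pairs vs 1 in the high-spin reference → 2 extra × P = 426 kJ/mol.
Overall CFSE = -948 + 426 = -522 kJ/mol.

-522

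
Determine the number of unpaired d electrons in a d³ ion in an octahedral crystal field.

3

Configuration: t2g^3 e_g^0, giving 3 unpaired electrons.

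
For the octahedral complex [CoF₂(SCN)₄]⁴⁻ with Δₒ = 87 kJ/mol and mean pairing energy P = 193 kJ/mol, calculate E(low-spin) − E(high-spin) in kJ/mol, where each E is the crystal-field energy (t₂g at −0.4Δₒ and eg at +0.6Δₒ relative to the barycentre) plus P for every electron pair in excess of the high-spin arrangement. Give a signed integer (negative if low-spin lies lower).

106

Ligand charges: 2×(-1) from F⁻ and 4×(-1) from SCN⁻ sum to -6; with overall charge -4, Co is +2.
Co sits in group 9; removing 2 electrons leaves Co²⁺ with 9 − 2 = 7 d electrons.
High-spin: t₂g⁵ eg², CFSE = -0.8Δₒ = -70 kJ/mol.
For low-spin the configuration is t₂g⁶ eg¹: orbital energy -1.8 × 87 = -157 kJ/mol, and 1 additional pair relative to high-spin adds 193 kJ/mol, giving 36 kJ/mol.
Thus E(LS) − E(HS) = 106 kJ/mol.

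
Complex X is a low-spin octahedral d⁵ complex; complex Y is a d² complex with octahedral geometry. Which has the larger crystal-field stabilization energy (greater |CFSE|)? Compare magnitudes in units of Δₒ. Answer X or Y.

X: t₂g⁵ eg⁰, CFSE = -2.0Δₒ.
Y: For octahedral d² the high- and low-spin configurations coincide; t2g^2 e_g^0, CFSE = -0.8Δₒ.
So X has the larger |CFSE|.

X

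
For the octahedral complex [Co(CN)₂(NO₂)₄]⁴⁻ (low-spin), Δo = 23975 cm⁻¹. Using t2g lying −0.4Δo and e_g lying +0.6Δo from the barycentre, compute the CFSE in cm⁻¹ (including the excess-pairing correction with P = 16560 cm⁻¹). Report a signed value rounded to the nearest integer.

Ligand charges: 2×(-1) from CN⁻ and 4×(-1) from NO₂⁻ sum to -6; with overall charge -4, Co is +2.
Co sits in group 9; removing 2 electrons leaves Co²⁺ with 9 − 2 = 7 d electrons.
Electron filling gives t2g^6 e_g^1.
CFSE(orbital) = 6×(-0.4Δo) + 1×(0.6Δo) = -1.8Δo; with Δo = 23975 cm⁻¹ that is -43155 cm⁻¹.
Pairing penalty: 3 pairs vs 2 in the high-spin reference → 1 extra × P = 16560 cm⁻¹.
Net CFSE = -43155 + 16560 = -26595 cm⁻¹.

-26595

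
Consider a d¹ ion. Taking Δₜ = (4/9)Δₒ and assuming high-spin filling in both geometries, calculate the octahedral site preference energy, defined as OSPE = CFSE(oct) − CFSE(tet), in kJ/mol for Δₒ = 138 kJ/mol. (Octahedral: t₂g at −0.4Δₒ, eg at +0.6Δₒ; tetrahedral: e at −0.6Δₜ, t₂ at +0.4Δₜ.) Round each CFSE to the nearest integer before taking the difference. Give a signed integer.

-18

Octahedral (high-spin): t₂g¹ eg⁰, CFSE = 1(−0.4) + 0(+0.6) = -0.4Δₒ = -0.4 × 138 = -55 kJ/mol.
Tetrahedral: e¹ t₂⁰, CFSE = 1(−0.6) + 0(+0.4) = -0.6Δₜ = -0.6 × (4/9) × 138 = -37 kJ/mol.
Subtracting, OSPE = -55 − (-37) = -18 kJ/mol.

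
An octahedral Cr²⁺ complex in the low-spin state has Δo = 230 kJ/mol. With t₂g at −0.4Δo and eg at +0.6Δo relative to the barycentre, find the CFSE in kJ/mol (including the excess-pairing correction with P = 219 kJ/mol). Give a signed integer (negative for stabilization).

Cr is in group 6, so Cr²⁺ is d⁴ (6 − 2 = 4).
Electron filling gives t₂g⁴ eg⁰.
Orbital CFSE = 4(-0.4) + 0(0.6) = -1.6Δo = -1.6 × 230 = -368 kJ/mol.
High-spin d⁴ would be t₂g³ eg¹ with 0 pairs; low-spin has 1, so 1 excess pair costs +1P = +219 kJ/mol.
Combining: -368 + 219 = -149 kJ/mol.

-149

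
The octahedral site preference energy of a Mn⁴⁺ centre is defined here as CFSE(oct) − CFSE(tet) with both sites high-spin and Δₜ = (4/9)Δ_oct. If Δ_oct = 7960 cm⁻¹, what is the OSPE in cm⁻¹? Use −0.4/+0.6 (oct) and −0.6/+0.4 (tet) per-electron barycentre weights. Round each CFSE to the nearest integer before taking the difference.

Mn sits in group 7; removing 4 electrons leaves Mn⁴⁺ with 7 − 4 = 3 d electrons.
Octahedral (high-spin): t₂g³ eg⁰, CFSE = 3(−0.4) + 0(+0.6) = -1.2Δ_oct = -1.2 × 7960 = -9552 cm⁻¹.
Tetrahedral e² t₂¹ gives -0.8Δₜ = -0.8 × (4/9) × 7960 = -2830 cm⁻¹.
OSPE = -9552 − (-2830) = -6722 cm⁻¹.

-6722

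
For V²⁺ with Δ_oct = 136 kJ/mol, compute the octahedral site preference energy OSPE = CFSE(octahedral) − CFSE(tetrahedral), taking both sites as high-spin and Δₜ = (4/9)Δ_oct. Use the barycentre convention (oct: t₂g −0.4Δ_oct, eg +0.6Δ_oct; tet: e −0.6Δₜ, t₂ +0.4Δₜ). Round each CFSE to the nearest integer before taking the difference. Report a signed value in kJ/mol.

V²⁺: group 5, so d-count = 5 − 2 = 3.
In an octahedral site d³ (HS) is t2g^3 e_g^0, giving CFSE(oct) = -1.2Δ_oct = -163 kJ/mol.
Tetrahedral e^2 t2^1 gives -0.8Δₜ = -0.8 × (4/9) × 136 = -48 kJ/mol.
Subtracting, OSPE = -163 − (-48) = -115 kJ/mol.

-115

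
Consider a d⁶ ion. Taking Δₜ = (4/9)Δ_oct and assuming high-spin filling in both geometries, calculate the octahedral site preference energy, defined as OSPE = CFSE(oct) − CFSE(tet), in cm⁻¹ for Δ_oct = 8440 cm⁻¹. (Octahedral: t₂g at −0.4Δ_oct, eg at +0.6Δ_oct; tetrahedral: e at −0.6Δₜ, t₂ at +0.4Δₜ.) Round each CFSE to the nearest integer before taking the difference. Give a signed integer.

In an octahedral site d⁶ (HS) is t₂g⁴ eg², giving CFSE(oct) = -0.4Δ_oct = -3376 cm⁻¹.
Tetrahedral e³ t₂³ gives -0.6Δₜ = -0.6 × (4/9) × 8440 = -2251 cm⁻¹.
OSPE = -3376 − (-2251) = -1125 cm⁻¹.

-1125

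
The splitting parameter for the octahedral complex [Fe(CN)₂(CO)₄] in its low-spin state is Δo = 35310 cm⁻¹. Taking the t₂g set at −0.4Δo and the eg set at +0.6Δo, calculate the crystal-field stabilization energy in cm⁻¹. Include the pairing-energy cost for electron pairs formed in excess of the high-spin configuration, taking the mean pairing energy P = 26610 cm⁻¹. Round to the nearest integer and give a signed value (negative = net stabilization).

Ligand charges: 2×(-1) from CN⁻ and 4×(+0) from CO sum to -2; with overall charge +0, Fe is +2.
Fe is in group 8, so Fe²⁺ is d⁶ (8 − 2 = 6).
Electron filling gives t₂g⁶ eg⁰.
CFSE(orbital) = 6×(-0.4Δo) + 0×(0.6Δo) = -2.4Δo; with Δo = 35310 cm⁻¹ that is -84744 cm⁻¹.
Pairing penalty: 3 pairs vs 1 in the high-spin reference → 2 extra × P = 53220 cm⁻¹.
Net CFSE = -84744 + 53220 = -31524 cm⁻¹.

-31524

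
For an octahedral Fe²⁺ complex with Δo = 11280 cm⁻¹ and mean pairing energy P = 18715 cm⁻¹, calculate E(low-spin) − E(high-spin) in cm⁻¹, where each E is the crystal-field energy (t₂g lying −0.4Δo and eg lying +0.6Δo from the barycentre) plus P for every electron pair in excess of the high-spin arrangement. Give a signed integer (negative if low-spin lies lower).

Fe²⁺: group 8, so d-count = 8 − 2 = 6.
In the high-spin limit (t₂g⁴ eg²) the orbital term is -0.4Δo = -4512 cm⁻¹, with no excess pairing.
Low-spin: t₂g⁶ eg⁰, orbital CFSE = -2.4Δo = -27072 cm⁻¹; plus 2 excess pairs × P = +37430 cm⁻¹; total 10358 cm⁻¹.
E(LS) − E(HS) = 10358 − (-4512) = 14870 cm⁻¹.

14870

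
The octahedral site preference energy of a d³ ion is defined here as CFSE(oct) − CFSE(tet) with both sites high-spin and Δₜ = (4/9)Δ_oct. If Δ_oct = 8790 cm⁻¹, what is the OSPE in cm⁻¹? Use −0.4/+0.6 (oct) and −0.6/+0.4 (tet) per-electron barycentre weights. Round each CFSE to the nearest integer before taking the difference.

Octahedral (high-spin): t2g^3 e_g^0, CFSE = 3(−0.4) + 0(+0.6) = -1.2Δ_oct = -1.2 × 8790 = -10548 cm⁻¹.
In a tetrahedral site the filling is e^2 t2^1: CFSE(tet) = -0.8Δₜ = -0.8 × (4/9)(8790) = -3125 cm⁻¹.
Subtracting, OSPE = -10548 − (-3125) = -7423 cm⁻¹.

-7423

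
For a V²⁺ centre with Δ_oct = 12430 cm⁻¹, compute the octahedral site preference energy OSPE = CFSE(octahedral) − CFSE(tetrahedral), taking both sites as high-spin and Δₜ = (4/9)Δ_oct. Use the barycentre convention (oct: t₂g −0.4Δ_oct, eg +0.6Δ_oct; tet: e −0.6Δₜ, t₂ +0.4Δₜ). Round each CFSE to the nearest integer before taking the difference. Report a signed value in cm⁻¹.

-10496

V sits in group 5; removing 2 electrons leaves V²⁺ with 5 − 2 = 3 d electrons.
Octahedral (high-spin): t2g^3 e_g^0, CFSE = 3(−0.4) + 0(+0.6) = -1.2Δ_oct = -1.2 × 12430 = -14916 cm⁻¹.
In a tetrahedral site the filling is e^2 t2^1: CFSE(tet) = -0.8Δₜ = -0.8 × (4/9)(12430) = -4420 cm⁻¹.
OSPE = CFSE(oct) − CFSE(tet) = -14916 − (-4420) = -10496 cm⁻¹.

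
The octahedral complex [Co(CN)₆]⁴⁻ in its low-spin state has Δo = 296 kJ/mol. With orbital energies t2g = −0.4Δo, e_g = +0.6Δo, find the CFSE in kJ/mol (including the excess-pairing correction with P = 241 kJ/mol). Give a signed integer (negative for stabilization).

Each CN⁻ contributes -1; 6 × (-1) = -6. With overall charge -4, Co is in the +2 oxidation state.
Group 9 minus oxidation state +2 gives a d⁷ configuration for Co²⁺.
The d⁷ electrons fill as t2g^6 e_g^1.
The orbital stabilization is -1.8Δo = -1.8 × 296 = -533 kJ/mol.
Relative to high-spin t2g^5 e_g^2 (2 paired), the low-spin configuration has 1 additional pair, contributing +1 × 241 = +241 kJ/mol.
Combining: -533 + 241 = -292 kJ/mol.

-292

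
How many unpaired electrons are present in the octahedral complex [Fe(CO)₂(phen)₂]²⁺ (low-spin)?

Ligand charges: 2×(+0) from CO and 2×(+0) from phen sum to +0; with overall charge +2, Fe is +2.
Fe²⁺: group 8, so d-count = 8 − 2 = 6.
Configuration: t₂g⁶ eg⁰, giving 0 unpaired electrons.

0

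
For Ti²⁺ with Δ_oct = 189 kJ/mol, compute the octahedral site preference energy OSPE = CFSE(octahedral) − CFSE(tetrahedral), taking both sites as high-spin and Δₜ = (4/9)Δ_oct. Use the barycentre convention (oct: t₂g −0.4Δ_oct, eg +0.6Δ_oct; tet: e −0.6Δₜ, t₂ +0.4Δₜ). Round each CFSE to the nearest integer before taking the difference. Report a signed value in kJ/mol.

-50

Group 4 minus oxidation state +2 gives a d² configuration for Ti²⁺.
Octahedral (high-spin): t₂g² eg⁰, CFSE = 2(−0.4) + 0(+0.6) = -0.8Δ_oct = -0.8 × 189 = -151 kJ/mol.
Tetrahedral e² t₂⁰ gives -1.2Δₜ = -1.2 × (4/9) × 189 = -101 kJ/mol.
OSPE = CFSE(oct) − CFSE(tet) = -151 − (-101) = -50 kJ/mol.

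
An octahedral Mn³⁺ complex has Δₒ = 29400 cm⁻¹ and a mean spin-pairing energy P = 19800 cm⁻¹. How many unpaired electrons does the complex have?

2

Mn is in group 7, so Mn³⁺ is d⁴ (7 − 3 = 4).
Δₒ > P, so pairing is preferred: the ground state is low-spin.
Filling d⁴ accordingly: t₂g⁴ eg⁰.
Unpaired electrons: 2.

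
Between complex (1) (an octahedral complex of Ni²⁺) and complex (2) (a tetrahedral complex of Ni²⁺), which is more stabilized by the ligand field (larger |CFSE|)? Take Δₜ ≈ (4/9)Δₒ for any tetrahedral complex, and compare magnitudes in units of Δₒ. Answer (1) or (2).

(1): Ni is in group 10, so Ni²⁺ is d⁸ (10 − 2 = 8); For octahedral d⁸ the high- and low-spin configurations coincide; t2g^6 e_g^2, CFSE = -1.2Δₒ.
(2): Ni is in group 10, so Ni²⁺ is d⁸ (10 − 2 = 8); Tetrahedral splitting is small, so the complex is high-spin; e⁴ t₂⁴, CFSE = -0.8Δₜ ≈ -0.36Δₒ.
So (1) has the larger |CFSE|.

(1)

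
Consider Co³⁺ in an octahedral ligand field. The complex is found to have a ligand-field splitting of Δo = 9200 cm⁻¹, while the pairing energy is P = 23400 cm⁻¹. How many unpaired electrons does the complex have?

Co is in group 9, so Co³⁺ is d⁶ (9 − 3 = 6).
With Δo < P the complex is high-spin.
That gives t₂g⁴ eg².
Unpaired electrons: 4.

4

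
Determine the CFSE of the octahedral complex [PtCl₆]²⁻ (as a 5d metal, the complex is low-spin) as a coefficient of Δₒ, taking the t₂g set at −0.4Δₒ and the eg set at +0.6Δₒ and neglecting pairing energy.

Each Cl⁻ contributes -1; 6 × (-1) = -6. With overall charge -2, Pt is in the +4 oxidation state.
Pt sits in group 10; removing 4 electrons leaves Pt⁴⁺ with 10 − 4 = 6 d electrons.
Configuration: t₂g⁶ eg⁰.
CFSE = 6(-0.4Δₒ) + 0(0.6Δₒ) = -2.4Δₒ + 0.0Δₒ = -2.4Δₒ.

-2.4 Δₒ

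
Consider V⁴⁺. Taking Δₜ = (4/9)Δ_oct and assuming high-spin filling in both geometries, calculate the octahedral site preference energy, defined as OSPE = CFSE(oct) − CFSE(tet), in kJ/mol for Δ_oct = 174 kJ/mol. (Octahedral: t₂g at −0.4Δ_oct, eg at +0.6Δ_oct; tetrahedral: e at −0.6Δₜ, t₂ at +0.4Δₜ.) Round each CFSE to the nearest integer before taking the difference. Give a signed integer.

V is in group 5, so V⁴⁺ is d¹ (5 − 4 = 1).
Octahedral high-spin t2g^1 e_g^0: CFSE = -0.4 × 174 = -70 kJ/mol.
In a tetrahedral site the filling is e^1 t2^0: CFSE(tet) = -0.6Δₜ = -0.6 × (4/9)(174) = -46 kJ/mol.
OSPE = CFSE(oct) − CFSE(tet) = -70 − (-46) = -24 kJ/mol.

-24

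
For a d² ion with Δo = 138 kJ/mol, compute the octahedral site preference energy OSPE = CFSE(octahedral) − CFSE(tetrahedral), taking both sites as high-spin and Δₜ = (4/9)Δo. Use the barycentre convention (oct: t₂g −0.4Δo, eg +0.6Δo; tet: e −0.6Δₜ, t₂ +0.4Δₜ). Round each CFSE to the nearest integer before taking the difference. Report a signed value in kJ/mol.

-36

Octahedral (high-spin): t₂g² eg⁰, CFSE = 2(−0.4) + 0(+0.6) = -0.8Δo = -0.8 × 138 = -110 kJ/mol.
Tetrahedral e² t₂⁰ gives -1.2Δₜ = -1.2 × (4/9) × 138 = -74 kJ/mol.
Subtracting, OSPE = -110 − (-74) = -36 kJ/mol.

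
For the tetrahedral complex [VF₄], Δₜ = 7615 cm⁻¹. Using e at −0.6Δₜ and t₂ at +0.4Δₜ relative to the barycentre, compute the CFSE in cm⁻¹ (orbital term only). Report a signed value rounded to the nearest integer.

Each F⁻ contributes -1; 4 × (-1) = -4. With overall charge +0, V is in the +4 oxidation state.
V⁴⁺: group 5, so d-count = 5 − 4 = 1.
Tetrahedral splitting is small, so the complex is high-spin.
The d¹ electrons fill as e¹ t₂⁰.
Orbital CFSE = 1(-0.6) + 0(0.4) = -0.6Δₜ = -0.6 × 7615 = -4569 cm⁻¹.

-4569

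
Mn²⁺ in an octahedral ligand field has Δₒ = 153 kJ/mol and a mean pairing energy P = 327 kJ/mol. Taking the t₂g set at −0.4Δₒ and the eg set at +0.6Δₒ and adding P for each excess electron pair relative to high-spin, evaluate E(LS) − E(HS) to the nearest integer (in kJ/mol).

Group 7 minus oxidation state +2 gives a d⁵ configuration for Mn²⁺.
High-spin: t₂g³ eg², CFSE = 0.0Δₒ = 0 kJ/mol.
For low-spin the configuration is t₂g⁵ eg⁰: orbital energy -2.0 × 153 = -306 kJ/mol, and 2 additional pairs relative to high-spin add 654 kJ/mol, giving 348 kJ/mol.
The difference is 348 − (0) = 348 kJ/mol, so high-spin lies lower.

348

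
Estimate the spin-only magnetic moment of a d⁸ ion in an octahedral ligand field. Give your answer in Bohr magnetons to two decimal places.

2.83 Bohr magnetons

Configuration: t2g^6 e_g^2 → 2 unpaired electrons.
μ(spin-only) = √[2(2+2)] = √8 ≈ 2.83 Bohr magnetons.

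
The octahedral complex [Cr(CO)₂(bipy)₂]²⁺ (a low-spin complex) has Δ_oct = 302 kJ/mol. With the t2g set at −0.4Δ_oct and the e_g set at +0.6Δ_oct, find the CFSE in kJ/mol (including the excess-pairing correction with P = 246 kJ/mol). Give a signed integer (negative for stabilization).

-237

Ligand charges: 2×(+0) from CO and 2×(+0) from bipy sum to +0; with overall charge +2, Cr is +2.
Cr sits in group 6; removing 2 electrons leaves Cr²⁺ with 6 − 2 = 4 d electrons.
Electron filling gives t2g^4 e_g^0.
Orbital CFSE = 4(-0.4) + 0(0.6) = -1.6Δ_oct = -1.6 × 302 = -483 kJ/mol.
Pairing penalty: 1 pair vs 0 in the high-spin reference → 1 extra × P = 246 kJ/mol.
Overall CFSE = -483 + 246 = -237 kJ/mol.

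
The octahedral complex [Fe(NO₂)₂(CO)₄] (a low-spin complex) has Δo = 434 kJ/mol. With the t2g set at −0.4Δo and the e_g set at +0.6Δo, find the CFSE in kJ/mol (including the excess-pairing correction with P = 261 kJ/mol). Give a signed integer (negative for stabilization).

Ligand charges: 2×(-1) from NO₂⁻ and 4×(+0) from CO sum to -2; with overall charge +0, Fe is +2.
Fe is in group 8, so Fe²⁺ is d⁶ (8 − 2 = 6).
Electron filling gives t2g^6 e_g^0.
CFSE(orbital) = 6×(-0.4Δo) + 0×(0.6Δo) = -2.4Δo; with Δo = 434 kJ/mol that is -1042 kJ/mol.
Pairing penalty: 3 pairs vs 1 in the high-spin reference → 2 extra × P = 522 kJ/mol.
Combining: -1042 + 522 = -520 kJ/mol.

-520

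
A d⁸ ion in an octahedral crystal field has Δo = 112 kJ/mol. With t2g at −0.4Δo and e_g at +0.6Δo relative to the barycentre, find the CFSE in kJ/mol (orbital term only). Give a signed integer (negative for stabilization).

Configuration: t2g^6 e_g^2.
The orbital stabilization is -1.2Δo = -1.2 × 112 = -134 kJ/mol.

-134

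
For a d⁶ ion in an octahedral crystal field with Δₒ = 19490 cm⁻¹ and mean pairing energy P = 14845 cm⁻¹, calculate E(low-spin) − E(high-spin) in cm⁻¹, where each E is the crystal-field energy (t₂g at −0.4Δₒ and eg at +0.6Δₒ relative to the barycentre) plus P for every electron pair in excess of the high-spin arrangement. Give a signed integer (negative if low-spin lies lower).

-9290

High-spin: t₂g⁴ eg², CFSE = -0.4Δₒ = -7796 cm⁻¹.
For low-spin the configuration is t₂g⁶ eg⁰: orbital energy -2.4 × 19490 = -46776 cm⁻¹, and 2 additional pairs relative to high-spin add 29690 cm⁻¹, giving -17086 cm⁻¹.
The difference is -17086 − (-7796) = -9290 cm⁻¹, so low-spin lies lower.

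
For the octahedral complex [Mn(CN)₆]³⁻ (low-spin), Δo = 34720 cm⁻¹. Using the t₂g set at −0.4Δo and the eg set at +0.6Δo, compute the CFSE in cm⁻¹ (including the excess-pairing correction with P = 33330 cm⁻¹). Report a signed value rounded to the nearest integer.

Each CN⁻ contributes -1; 6 × (-1) = -6. With overall charge -3, Mn is in the +3 oxidation state.
Mn sits in group 7; removing 3 electrons leaves Mn³⁺ with 7 − 3 = 4 d electrons.
The d⁴ electrons fill as t₂g⁴ eg⁰.
The orbital stabilization is -1.6Δo = -1.6 × 34720 = -55552 cm⁻¹.
Relative to high-spin t₂g³ eg¹ (0 paired), the low-spin configuration has 1 additional pair, contributing +1 × 33330 = +33330 cm⁻¹.
Net CFSE = -55552 + 33330 = -22222 cm⁻¹.

-22222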